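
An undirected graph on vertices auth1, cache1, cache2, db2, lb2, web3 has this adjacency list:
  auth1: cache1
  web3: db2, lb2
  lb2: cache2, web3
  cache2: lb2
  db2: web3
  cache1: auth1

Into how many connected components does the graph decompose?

From auth1: component {auth1, cache1}.
From cache2: component {cache2, db2, lb2, web3}.
That's 2 components.

2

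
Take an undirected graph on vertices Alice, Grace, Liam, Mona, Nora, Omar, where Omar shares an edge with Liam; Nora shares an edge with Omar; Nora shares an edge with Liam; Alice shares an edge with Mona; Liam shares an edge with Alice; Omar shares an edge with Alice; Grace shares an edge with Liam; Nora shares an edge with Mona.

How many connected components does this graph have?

From Alice: component {Alice, Grace, Liam, Mona, Nora, Omar}.
That's 1 component.

1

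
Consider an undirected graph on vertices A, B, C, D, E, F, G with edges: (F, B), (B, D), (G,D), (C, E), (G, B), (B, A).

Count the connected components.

2

From A: component {A, B, D, F, G}.
From C: component {C, E}.
That's 2 components.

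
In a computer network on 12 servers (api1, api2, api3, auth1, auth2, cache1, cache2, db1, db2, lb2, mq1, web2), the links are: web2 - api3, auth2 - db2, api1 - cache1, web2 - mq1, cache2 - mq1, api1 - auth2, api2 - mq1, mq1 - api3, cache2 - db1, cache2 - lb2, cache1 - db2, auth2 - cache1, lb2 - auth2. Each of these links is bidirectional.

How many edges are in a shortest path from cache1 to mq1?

4

Distance 0: cache1.
Distance 1: api1, auth2, db2.
Distance 2: lb2.
Distance 3: cache2.
Distance 4: db1, mq1 — contains mq1.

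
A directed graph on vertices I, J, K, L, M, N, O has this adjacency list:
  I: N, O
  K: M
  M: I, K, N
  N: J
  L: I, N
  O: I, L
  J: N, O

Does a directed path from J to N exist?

Explore from J.
Distance 1: reach N, O.
Found N.

Yes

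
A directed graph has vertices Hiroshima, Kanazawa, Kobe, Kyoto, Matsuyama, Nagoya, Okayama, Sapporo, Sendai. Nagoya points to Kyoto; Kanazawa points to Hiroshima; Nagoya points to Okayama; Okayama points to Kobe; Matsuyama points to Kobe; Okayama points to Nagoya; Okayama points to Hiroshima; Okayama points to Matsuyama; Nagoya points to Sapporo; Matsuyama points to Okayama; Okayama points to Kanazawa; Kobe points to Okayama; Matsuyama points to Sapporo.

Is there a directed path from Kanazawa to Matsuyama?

Explore from Kanazawa.
Distance 1: reach Hiroshima.
The search from Kanazawa is exhausted; no directed path reaches Matsuyama.

No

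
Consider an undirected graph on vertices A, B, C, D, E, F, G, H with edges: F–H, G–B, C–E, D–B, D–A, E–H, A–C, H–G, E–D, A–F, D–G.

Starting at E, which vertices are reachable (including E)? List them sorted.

Start at E.
Its neighbours: C, D, H.
Then their neighbours: A, B, F, G.
Every vertex is now reached.

A, B, C, D, E, F, G, H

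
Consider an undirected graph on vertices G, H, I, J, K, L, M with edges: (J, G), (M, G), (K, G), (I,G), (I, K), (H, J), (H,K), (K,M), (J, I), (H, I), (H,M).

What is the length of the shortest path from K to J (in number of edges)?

Distance 0: K.
Distance 1: G, H, I, M.
Distance 2: J — contains J.

2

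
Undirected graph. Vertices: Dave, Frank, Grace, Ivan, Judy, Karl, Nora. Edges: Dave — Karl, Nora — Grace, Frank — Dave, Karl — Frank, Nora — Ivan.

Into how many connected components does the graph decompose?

3

From Dave: component {Dave, Frank, Karl}.
From Grace: component {Grace, Ivan, Nora}.
From Judy: component {Judy}.
That's 3 components.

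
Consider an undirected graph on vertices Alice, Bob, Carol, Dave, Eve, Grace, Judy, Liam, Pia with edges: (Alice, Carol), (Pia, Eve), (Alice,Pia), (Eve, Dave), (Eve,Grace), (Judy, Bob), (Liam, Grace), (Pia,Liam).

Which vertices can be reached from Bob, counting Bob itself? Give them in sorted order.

Start at Bob.
Its neighbours: Judy.
Nothing further is reachable.

Bob, Judy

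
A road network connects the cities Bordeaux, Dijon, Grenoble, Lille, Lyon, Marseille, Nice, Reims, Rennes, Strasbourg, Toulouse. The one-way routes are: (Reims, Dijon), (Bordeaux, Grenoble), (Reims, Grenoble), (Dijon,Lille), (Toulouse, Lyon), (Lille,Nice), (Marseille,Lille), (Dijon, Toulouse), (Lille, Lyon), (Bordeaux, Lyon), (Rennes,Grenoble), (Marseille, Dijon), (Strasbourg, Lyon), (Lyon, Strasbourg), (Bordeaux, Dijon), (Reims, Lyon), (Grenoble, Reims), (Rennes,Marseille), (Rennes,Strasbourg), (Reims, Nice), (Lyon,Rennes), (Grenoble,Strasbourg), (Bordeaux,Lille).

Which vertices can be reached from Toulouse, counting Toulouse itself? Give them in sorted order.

Start at Toulouse.
Its neighbours: Lyon.
Then their neighbours: Rennes, Strasbourg.
Then next layer: Grenoble, Marseille.
Then next layer: Dijon, Lille, Reims.
Then next layer: Nice.
Nothing further is reachable.

Dijon, Grenoble, Lille, Lyon, Marseille, Nice, Reims, Rennes, Strasbourg, Toulouse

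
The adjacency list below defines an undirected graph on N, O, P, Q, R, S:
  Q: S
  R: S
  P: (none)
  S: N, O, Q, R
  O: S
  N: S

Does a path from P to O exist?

P has no edges, so nothing is reachable from it.

No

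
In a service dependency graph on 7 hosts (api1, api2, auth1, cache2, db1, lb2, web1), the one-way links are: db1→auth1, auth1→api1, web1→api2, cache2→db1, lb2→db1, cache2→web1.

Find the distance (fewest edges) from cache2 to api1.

Distance 0: cache2.
Distance 1: db1, web1.
Distance 2: api2, auth1.
Distance 3: api1 — contains api1.

3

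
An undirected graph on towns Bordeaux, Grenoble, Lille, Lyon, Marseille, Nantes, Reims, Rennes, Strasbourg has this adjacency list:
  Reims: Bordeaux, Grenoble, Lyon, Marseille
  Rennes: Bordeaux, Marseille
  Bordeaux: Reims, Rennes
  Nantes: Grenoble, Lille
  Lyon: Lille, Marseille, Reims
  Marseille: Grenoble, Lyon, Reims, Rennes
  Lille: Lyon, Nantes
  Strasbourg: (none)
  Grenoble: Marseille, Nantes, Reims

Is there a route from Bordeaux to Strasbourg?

No

Explore from Bordeaux.
Distance 1: reach Reims, Rennes.
Distance 2: reach Grenoble, Lyon, Marseille.
Distance 3: reach Lille, Nantes.
The search is exhausted without reaching Strasbourg; it lies in a different component.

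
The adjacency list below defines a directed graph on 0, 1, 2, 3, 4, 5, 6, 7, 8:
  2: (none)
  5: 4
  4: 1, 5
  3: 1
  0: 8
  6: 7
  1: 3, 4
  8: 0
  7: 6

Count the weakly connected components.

4

From 0: component {0, 8}.
From 1: component {1, 3, 4, 5}.
From 2: component {2}.
From 6: component {6, 7}.
That's 4 components.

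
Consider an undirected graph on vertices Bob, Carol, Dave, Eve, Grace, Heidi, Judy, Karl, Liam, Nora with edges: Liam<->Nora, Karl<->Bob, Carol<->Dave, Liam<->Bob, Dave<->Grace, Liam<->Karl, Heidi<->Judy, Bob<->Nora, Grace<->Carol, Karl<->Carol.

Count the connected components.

3

From Bob: component {Bob, Carol, Dave, Grace, Karl, Liam, Nora}.
From Eve: component {Eve}.
From Heidi: component {Heidi, Judy}.
That's 3 components.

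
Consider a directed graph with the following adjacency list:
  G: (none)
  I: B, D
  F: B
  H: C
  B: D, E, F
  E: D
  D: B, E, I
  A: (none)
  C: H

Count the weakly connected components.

4

From A: component {A}.
From B: component {B, D, E, F, I}.
From C: component {C, H}.
From G: component {G}.
That's 4 components.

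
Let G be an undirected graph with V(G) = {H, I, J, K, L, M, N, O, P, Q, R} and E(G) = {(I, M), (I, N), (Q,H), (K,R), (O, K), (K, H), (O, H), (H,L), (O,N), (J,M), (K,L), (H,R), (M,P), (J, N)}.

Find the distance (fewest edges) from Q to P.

Distance 0: Q.
Distance 1: H.
Distance 2: K, L, O, R.
Distance 3: N.
Distance 4: I, J.
Distance 5: M.
Distance 6: P — contains P.

6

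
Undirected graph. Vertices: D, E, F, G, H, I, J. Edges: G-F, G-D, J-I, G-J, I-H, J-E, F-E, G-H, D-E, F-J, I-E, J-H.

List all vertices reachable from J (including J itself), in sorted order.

D, E, F, G, H, I, J

Start at J.
Its neighbours: E, F, G, H, I.
Then their neighbours: D.
Every vertex is now reached.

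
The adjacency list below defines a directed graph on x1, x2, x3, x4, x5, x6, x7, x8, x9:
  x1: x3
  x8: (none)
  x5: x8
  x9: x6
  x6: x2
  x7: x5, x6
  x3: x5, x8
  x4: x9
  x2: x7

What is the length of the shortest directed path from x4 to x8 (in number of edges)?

6

Distance 0: x4.
Distance 1: x9.
Distance 2: x6.
Distance 3: x2.
Distance 4: x7.
Distance 5: x5.
Distance 6: x8 — contains x8.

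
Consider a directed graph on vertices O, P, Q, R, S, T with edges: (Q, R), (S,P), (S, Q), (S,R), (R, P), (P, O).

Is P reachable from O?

O has no outgoing edges, so nothing is reachable from it.

No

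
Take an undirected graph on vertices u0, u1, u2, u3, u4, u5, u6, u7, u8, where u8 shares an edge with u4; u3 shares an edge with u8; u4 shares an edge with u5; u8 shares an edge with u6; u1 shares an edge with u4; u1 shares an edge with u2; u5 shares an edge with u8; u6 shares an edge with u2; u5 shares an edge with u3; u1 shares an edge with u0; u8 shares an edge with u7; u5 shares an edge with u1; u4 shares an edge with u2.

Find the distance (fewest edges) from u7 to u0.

Distance 0: u7.
Distance 1: u8.
Distance 2: u3, u4, u5, u6.
Distance 3: u1, u2.
Distance 4: u0 — contains u0.

4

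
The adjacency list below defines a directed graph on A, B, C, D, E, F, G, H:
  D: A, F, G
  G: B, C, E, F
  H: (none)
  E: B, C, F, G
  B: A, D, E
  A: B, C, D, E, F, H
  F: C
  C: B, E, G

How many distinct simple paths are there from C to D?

10

C→B→A→D
C→B→D
C→E→B→A→D
C→E→B→D
C→E→G→B→A→D
C→E→G→B→D
C→G→B→A→D
C→G→B→D
C→G→E→B→A→D
C→G→E→B→D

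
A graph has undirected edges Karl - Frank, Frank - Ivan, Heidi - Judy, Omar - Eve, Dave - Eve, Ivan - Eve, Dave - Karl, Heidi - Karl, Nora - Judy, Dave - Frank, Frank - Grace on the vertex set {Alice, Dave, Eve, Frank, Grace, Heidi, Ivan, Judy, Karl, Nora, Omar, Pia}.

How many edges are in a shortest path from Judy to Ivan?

4

Distance 0: Judy.
Distance 1: Heidi, Nora.
Distance 2: Karl.
Distance 3: Dave, Frank.
Distance 4: Eve, Grace, Ivan — contains Ivan.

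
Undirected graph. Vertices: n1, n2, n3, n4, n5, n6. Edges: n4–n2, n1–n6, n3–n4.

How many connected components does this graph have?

3

From n1: component {n1, n6}.
From n2: component {n2, n3, n4}.
From n5: component {n5}.
That's 3 components.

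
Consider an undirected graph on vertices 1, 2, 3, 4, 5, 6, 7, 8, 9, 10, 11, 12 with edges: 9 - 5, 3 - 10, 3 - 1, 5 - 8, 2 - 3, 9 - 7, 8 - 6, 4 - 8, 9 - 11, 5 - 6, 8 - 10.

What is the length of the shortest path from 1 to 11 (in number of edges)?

Distance 0: 1.
Distance 1: 3.
Distance 2: 2, 10.
Distance 3: 8.
Distance 4: 4, 5, 6.
Distance 5: 9.
Distance 6: 7, 11 — contains 11.

6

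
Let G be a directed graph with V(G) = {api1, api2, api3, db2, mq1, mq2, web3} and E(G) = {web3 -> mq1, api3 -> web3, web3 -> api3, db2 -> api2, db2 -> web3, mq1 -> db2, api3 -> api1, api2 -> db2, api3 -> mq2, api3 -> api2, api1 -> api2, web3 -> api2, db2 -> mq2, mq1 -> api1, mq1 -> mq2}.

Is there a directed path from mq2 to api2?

No

mq2 has no outgoing edges, so nothing is reachable from it.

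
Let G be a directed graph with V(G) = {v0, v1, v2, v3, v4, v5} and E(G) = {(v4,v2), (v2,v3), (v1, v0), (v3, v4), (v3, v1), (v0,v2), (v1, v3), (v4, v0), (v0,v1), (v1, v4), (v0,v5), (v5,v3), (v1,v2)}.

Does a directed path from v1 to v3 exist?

Yes

Explore from v1.
Distance 1: reach v0, v2, v3, v4.
Found v3.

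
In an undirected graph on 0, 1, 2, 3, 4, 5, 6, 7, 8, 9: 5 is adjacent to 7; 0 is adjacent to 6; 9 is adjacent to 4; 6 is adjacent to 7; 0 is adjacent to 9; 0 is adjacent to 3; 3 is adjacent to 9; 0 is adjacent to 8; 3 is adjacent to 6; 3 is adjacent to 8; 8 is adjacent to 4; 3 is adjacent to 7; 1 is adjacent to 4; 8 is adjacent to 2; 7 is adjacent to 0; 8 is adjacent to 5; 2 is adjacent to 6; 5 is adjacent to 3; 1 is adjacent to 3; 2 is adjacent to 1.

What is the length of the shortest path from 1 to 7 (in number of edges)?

2

Distance 0: 1.
Distance 1: 2, 3, 4.
Distance 2: 0, 5, 6, 7, 8, 9 — contains 7.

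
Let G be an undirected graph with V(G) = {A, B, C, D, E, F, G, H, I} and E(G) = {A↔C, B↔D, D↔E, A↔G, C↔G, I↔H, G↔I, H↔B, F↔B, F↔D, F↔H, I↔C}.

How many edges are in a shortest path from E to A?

Distance 0: E.
Distance 1: D.
Distance 2: B, F.
Distance 3: H.
Distance 4: I.
Distance 5: C, G.
Distance 6: A — contains A.

6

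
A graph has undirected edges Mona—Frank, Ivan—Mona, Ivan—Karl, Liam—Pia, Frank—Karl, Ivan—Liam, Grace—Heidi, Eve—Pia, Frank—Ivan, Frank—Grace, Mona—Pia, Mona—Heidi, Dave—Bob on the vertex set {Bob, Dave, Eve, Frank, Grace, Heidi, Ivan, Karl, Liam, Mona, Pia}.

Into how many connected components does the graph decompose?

From Bob: component {Bob, Dave}.
From Eve: component {Eve, Frank, Grace, Heidi, Ivan, Karl, Liam, Mona, Pia}.
That's 2 components.

2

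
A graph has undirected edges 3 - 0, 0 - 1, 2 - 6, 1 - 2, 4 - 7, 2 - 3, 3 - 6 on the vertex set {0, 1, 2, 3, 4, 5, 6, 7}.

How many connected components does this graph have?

3

From 0: component {0, 1, 2, 3, 6}.
From 4: component {4, 7}.
From 5: component {5}.
That's 3 components.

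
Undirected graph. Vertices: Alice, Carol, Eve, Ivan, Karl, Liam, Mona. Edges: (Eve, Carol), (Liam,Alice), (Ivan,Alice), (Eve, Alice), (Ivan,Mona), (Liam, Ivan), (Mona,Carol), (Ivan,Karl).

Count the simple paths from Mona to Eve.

Mona–Carol–Eve
Mona–Ivan–Alice–Eve
Mona–Ivan–Liam–Alice–Eve

3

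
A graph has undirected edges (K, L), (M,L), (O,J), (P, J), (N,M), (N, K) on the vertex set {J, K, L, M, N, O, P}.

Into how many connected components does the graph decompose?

2

From J: component {J, O, P}.
From K: component {K, L, M, N}.
That's 2 components.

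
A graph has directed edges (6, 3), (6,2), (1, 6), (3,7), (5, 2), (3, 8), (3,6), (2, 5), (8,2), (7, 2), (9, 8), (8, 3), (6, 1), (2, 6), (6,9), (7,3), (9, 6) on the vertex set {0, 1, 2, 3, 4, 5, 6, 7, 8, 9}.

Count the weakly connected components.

From 0: component {0}.
From 1: component {1, 2, 3, 5, 6, 7, 8, 9}.
From 4: component {4}.
That's 3 components.

3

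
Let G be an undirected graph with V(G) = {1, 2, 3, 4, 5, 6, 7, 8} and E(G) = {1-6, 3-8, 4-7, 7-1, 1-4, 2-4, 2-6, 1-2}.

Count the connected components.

3

From 1: component {1, 2, 4, 6, 7}.
From 3: component {3, 8}.
From 5: component {5}.
That's 3 components.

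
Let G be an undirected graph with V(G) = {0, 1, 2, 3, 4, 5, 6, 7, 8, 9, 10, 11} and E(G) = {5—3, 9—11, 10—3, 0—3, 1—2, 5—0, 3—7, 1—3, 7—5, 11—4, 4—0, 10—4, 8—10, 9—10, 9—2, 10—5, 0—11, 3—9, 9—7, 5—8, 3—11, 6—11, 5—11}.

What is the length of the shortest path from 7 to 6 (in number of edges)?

3

Distance 0: 7.
Distance 1: 3, 5, 9.
Distance 2: 0, 1, 2, 8, 10, 11.
Distance 3: 4, 6 — contains 6.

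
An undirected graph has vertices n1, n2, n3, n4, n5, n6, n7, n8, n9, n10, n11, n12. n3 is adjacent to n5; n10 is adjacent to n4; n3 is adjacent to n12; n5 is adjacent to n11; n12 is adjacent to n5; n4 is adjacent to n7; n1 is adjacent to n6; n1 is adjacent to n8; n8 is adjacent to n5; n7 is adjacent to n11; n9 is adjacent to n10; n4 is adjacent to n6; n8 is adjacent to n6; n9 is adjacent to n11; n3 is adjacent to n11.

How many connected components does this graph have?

2

From n1: component {n1, n3, n4, n5, n6, n7, n8, n9, n10, n11, n12}.
From n2: component {n2}.
That's 2 components.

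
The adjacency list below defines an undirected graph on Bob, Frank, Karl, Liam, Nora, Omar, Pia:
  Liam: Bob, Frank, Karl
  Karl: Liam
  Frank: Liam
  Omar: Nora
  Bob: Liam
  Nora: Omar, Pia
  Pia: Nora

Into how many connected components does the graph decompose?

2

From Bob: component {Bob, Frank, Karl, Liam}.
From Nora: component {Nora, Omar, Pia}.
That's 2 components.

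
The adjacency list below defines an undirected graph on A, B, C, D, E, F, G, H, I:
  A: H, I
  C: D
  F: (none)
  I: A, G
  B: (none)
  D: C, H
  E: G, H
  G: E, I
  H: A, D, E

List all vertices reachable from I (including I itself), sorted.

A, C, D, E, G, H, I

Start at I.
Its neighbours: A, G.
Then their neighbours: E, H.
Then next layer: D.
Then next layer: C.
Nothing further is reachable.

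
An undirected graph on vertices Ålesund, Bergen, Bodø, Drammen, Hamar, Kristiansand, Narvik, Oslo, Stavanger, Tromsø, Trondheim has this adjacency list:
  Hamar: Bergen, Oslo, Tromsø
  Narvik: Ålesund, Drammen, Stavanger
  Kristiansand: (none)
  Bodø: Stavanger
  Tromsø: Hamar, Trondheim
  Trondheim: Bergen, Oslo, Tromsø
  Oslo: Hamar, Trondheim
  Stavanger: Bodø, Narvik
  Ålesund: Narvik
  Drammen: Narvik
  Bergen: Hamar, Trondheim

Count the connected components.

3

From Ålesund: component {Ålesund, Bodø, Drammen, Narvik, Stavanger}.
From Bergen: component {Bergen, Hamar, Oslo, Tromsø, Trondheim}.
From Kristiansand: component {Kristiansand}.
That's 3 components.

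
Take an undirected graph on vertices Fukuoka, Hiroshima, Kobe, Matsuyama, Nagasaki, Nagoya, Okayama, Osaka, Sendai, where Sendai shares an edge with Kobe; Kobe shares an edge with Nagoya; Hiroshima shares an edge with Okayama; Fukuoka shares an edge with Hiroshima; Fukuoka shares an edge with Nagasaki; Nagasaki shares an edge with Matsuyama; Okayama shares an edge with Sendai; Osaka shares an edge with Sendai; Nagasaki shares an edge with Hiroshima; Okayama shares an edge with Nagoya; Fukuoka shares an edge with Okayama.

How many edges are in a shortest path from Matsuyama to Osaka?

5

Distance 0: Matsuyama.
Distance 1: Nagasaki.
Distance 2: Fukuoka, Hiroshima.
Distance 3: Okayama.
Distance 4: Nagoya, Sendai.
Distance 5: Kobe, Osaka — contains Osaka.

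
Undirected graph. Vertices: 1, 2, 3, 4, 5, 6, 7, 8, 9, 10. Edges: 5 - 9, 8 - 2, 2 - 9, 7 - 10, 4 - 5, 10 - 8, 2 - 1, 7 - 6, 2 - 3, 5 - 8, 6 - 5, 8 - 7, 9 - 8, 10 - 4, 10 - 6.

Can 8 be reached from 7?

Explore from 7.
Distance 1: reach 6, 8, 10.
Found 8.

Yes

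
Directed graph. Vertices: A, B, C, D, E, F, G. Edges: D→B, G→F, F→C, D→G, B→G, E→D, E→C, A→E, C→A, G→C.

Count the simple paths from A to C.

5

A→E→C
A→E→D→B→G→C
A→E→D→B→G→F→C
A→E→D→G→C
A→E→D→G→F→C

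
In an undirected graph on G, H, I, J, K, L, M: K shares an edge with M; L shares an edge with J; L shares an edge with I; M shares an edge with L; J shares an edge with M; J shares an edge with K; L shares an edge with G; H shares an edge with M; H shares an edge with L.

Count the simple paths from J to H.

6

J–K–M–H
J–K–M–L–H
J–L–H
J–L–M–H
J–M–H
J–M–L–H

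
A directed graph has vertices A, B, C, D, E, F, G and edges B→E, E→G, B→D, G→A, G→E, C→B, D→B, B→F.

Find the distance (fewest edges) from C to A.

4

Distance 0: C.
Distance 1: B.
Distance 2: D, E, F.
Distance 3: G.
Distance 4: A — contains A.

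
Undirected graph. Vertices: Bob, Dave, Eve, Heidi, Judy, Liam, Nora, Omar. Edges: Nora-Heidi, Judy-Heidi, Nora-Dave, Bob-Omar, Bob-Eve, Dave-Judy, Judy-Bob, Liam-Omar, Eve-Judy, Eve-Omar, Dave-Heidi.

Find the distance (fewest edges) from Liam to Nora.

5

Distance 0: Liam.
Distance 1: Omar.
Distance 2: Bob, Eve.
Distance 3: Judy.
Distance 4: Dave, Heidi.
Distance 5: Nora — contains Nora.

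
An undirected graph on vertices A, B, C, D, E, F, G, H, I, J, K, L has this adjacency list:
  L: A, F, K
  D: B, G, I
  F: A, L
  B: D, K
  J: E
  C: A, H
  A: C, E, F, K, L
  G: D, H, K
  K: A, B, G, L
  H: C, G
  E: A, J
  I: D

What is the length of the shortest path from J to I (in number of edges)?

Distance 0: J.
Distance 1: E.
Distance 2: A.
Distance 3: C, F, K, L.
Distance 4: B, G, H.
Distance 5: D.
Distance 6: I — contains I.

6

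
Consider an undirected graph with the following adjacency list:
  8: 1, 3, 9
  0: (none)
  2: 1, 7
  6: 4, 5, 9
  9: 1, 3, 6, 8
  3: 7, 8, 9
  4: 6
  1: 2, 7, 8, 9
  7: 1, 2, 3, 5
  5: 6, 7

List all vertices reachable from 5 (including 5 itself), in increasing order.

Start at 5.
Its neighbours: 6, 7.
Then their neighbours: 1, 2, 3, 4, 9.
Then next layer: 8.
Nothing further is reachable.

1, 2, 3, 4, 5, 6, 7, 8, 9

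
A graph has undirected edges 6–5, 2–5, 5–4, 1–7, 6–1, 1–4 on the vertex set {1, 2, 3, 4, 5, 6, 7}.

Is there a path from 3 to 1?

3 has no edges, so nothing is reachable from it.

No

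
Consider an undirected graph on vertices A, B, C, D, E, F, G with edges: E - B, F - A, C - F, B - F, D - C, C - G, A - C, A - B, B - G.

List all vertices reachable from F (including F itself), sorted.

A, B, C, D, E, F, G

Start at F.
Its neighbours: A, B, C.
Then their neighbours: D, E, G.
Every vertex is now reached.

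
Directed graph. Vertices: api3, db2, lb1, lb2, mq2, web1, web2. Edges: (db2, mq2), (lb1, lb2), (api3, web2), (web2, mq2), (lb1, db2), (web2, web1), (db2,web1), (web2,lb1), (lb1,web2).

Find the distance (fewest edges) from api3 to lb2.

Distance 0: api3.
Distance 1: web2.
Distance 2: lb1, mq2, web1.
Distance 3: db2, lb2 — contains lb2.

3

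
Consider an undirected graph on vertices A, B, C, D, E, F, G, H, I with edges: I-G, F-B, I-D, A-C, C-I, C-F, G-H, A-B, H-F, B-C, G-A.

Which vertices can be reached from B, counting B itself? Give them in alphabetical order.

Start at B.
Its neighbours: A, C, F.
Then their neighbours: G, H, I.
Then next layer: D.
Nothing further is reachable.

A, B, C, D, F, G, H, I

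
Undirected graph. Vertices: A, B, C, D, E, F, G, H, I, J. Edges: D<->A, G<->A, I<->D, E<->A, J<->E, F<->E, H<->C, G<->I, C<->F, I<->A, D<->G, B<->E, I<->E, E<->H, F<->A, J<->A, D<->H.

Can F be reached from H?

Explore from H.
Distance 1: reach C, D, E.
Distance 2: reach A, B, F, G, I, J.
Found F.

Yes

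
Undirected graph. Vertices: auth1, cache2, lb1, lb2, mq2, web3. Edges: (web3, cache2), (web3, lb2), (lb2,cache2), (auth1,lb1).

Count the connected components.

From auth1: component {auth1, lb1}.
From cache2: component {cache2, lb2, web3}.
From mq2: component {mq2}.
That's 3 components.

3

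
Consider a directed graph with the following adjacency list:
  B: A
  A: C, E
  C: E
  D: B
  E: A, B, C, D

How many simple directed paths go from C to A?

3

C→E→A
C→E→B→A
C→E→D→B→A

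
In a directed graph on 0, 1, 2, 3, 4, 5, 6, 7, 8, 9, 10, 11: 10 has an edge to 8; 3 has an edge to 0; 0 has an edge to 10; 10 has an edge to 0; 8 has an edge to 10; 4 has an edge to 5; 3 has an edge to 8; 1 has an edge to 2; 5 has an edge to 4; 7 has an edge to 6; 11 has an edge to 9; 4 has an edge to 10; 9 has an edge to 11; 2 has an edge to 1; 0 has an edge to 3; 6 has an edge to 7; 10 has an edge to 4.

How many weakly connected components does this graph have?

4

From 0: component {0, 3, 4, 5, 8, 10}.
From 1: component {1, 2}.
From 6: component {6, 7}.
From 9: component {9, 11}.
That's 4 components.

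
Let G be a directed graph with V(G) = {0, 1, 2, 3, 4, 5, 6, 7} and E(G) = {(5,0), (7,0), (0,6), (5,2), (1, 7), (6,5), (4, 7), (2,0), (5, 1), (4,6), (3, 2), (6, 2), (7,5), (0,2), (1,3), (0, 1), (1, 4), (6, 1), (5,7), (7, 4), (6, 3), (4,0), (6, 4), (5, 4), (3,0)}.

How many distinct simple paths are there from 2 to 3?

2→0→1→3
2→0→1→4→6→3
2→0→1→7→4→6→3
2→0→1→7→5→4→6→3
2→0→6→1→3
2→0→6→3
2→0→6→4→7→5→1→3
2→0→6→5→1→3

8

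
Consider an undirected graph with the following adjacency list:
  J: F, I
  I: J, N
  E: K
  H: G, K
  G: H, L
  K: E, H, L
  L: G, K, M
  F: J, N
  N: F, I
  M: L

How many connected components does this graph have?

2

From E: component {E, G, H, K, L, M}.
From F: component {F, I, J, N}.
That's 2 components.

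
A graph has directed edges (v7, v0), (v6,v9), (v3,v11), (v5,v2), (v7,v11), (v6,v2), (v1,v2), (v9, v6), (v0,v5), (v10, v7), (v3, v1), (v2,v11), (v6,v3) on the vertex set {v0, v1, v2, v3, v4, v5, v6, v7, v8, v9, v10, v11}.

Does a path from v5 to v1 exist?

No

Explore from v5.
Distance 1: reach v2.
Distance 2: reach v11.
The search from v5 is exhausted; no directed path reaches v1.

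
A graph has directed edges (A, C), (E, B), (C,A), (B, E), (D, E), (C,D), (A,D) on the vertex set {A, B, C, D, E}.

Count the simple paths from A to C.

A→C

1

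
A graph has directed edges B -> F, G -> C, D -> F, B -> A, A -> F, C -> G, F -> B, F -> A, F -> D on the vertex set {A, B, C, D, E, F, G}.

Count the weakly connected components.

3

From A: component {A, B, D, F}.
From C: component {C, G}.
From E: component {E}.
That's 3 components.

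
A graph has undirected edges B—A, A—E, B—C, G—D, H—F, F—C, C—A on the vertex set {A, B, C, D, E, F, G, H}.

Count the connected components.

From A: component {A, B, C, E, F, H}.
From D: component {D, G}.
That's 2 components.

2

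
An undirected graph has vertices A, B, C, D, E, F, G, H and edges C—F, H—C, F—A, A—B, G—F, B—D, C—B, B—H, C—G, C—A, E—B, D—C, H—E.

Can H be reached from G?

Explore from G.
Distance 1: reach C, F.
Distance 2: reach A, B, D, H.
Found H.

Yes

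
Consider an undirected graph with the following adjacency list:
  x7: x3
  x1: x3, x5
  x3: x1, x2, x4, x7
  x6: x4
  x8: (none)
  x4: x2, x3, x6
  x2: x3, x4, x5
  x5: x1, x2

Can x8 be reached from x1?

No

Explore from x1.
Distance 1: reach x3, x5.
Distance 2: reach x2, x4, x7.
Distance 3: reach x6.
The search is exhausted without reaching x8; it lies in a different component.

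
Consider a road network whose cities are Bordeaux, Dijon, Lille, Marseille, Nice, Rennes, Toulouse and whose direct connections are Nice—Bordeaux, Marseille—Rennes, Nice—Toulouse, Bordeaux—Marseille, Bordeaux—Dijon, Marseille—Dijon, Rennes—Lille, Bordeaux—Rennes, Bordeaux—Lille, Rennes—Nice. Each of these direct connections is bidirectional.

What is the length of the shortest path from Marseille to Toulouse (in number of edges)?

3

Distance 0: Marseille.
Distance 1: Bordeaux, Dijon, Rennes.
Distance 2: Lille, Nice.
Distance 3: Toulouse — contains Toulouse.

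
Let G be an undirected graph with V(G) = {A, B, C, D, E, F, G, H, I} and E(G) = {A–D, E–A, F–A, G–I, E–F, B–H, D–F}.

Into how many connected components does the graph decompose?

From A: component {A, D, E, F}.
From B: component {B, H}.
From C: component {C}.
From G: component {G, I}.
That's 4 components.

4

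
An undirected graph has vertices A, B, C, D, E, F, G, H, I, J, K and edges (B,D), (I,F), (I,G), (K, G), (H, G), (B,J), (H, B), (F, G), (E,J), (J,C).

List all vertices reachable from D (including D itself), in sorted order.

B, C, D, E, F, G, H, I, J, K

Start at D.
Its neighbours: B.
Then their neighbours: H, J.
Then next layer: C, E, G.
Then next layer: F, I, K.
Nothing further is reachable.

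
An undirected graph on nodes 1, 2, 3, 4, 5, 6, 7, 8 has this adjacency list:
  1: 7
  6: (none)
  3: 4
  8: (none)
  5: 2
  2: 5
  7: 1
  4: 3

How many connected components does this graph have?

From 1: component {1, 7}.
From 2: component {2, 5}.
From 3: component {3, 4}.
From 6: component {6}.
From 8: component {8}.
That's 5 components.

5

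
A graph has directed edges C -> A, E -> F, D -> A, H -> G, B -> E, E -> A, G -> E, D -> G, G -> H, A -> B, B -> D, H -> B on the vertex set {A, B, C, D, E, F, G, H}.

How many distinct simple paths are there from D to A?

D→A
D→G→E→A
D→G→H→B→E→A

3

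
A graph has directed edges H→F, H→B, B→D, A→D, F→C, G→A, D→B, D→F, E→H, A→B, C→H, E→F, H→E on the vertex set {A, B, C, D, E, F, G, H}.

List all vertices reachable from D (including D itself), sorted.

Start at D.
Its neighbours: B, F.
Then their neighbours: C.
Then next layer: H.
Then next layer: E.
Nothing further is reachable.

B, C, D, E, F, H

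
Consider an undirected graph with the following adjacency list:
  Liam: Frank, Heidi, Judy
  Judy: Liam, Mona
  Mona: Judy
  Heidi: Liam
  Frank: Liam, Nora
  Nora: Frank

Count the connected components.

From Frank: component {Frank, Heidi, Judy, Liam, Mona, Nora}.
That's 1 component.

1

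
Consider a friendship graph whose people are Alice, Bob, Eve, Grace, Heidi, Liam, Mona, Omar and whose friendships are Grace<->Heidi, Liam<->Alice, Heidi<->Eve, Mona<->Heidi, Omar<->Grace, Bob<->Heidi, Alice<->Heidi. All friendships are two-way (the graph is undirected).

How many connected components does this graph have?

1

From Alice: component {Alice, Bob, Eve, Grace, Heidi, Liam, Mona, Omar}.
That's 1 component.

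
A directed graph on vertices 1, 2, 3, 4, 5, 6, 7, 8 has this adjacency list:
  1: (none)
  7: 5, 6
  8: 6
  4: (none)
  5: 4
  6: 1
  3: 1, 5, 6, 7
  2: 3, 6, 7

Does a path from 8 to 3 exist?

No

Explore from 8.
Distance 1: reach 6.
Distance 2: reach 1.
The search from 8 is exhausted; no directed path reaches 3.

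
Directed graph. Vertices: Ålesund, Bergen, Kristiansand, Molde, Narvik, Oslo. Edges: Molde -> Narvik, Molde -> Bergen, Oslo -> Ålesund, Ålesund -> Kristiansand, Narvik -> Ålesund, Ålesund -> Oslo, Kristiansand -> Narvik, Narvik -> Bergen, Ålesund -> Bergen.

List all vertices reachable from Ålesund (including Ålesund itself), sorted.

Start at Ålesund.
Its neighbours: Bergen, Kristiansand, Oslo.
Then their neighbours: Narvik.
Nothing further is reachable.

Ålesund, Bergen, Kristiansand, Narvik, Oslo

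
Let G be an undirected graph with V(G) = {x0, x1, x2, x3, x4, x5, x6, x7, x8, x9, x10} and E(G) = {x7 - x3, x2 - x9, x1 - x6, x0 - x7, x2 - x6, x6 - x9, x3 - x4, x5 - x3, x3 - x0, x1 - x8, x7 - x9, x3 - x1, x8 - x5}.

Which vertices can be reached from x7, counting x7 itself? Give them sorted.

x0, x1, x2, x3, x4, x5, x6, x7, x8, x9

Start at x7.
Its neighbours: x0, x3, x9.
Then their neighbours: x1, x2, x4, x5, x6.
Then next layer: x8.
Nothing further is reachable.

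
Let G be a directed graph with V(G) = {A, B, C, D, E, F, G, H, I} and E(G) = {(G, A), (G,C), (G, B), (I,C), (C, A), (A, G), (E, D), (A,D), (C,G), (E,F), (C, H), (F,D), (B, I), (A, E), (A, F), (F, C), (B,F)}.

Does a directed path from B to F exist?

Explore from B.
Distance 1: reach F, I.
Found F.

Yes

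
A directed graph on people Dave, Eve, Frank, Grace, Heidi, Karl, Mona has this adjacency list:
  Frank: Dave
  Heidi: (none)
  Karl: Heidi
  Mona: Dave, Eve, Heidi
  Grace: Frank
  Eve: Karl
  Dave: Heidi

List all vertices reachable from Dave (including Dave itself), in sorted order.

Start at Dave.
Its neighbours: Heidi.
Nothing further is reachable.

Dave, Heidi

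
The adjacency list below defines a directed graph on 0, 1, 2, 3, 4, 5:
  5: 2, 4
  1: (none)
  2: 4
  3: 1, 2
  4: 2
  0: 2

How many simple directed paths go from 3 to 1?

1

3→1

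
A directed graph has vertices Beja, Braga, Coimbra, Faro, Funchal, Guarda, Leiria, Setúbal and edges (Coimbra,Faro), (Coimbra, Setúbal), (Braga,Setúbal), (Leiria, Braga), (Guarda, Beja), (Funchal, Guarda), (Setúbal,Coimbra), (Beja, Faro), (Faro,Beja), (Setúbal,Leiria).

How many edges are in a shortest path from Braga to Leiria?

Distance 0: Braga.
Distance 1: Setúbal.
Distance 2: Coimbra, Leiria — contains Leiria.

2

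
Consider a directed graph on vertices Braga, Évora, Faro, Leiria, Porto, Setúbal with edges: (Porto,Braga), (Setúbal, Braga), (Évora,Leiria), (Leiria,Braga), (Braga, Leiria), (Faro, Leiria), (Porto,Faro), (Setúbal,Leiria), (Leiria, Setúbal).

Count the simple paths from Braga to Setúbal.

1

Braga→Leiria→Setúbal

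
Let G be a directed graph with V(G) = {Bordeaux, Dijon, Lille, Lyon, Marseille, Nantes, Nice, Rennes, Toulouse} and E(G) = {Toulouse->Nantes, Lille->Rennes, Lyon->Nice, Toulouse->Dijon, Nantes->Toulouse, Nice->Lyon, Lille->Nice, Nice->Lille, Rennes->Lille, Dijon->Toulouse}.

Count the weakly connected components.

From Bordeaux: component {Bordeaux}.
From Dijon: component {Dijon, Nantes, Toulouse}.
From Lille: component {Lille, Lyon, Nice, Rennes}.
From Marseille: component {Marseille}.
That's 4 components.

4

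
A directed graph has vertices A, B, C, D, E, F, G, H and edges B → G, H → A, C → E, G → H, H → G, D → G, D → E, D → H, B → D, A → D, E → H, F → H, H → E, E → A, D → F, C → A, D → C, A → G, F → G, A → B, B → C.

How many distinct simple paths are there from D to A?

D→C→A
D→C→E→A
D→C→E→H→A
D→E→A
D→E→H→A
D→F→G→H→A
D→F→G→H→E→A
D→F→H→A
D→F→H→E→A
D→G→H→A
D→G→H→E→A
D→H→A
D→H→E→A

13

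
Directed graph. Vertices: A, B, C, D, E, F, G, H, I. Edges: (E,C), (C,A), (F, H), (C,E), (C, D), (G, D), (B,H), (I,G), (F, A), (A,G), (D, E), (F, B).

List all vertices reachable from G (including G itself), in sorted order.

Start at G.
Its neighbours: D.
Then their neighbours: E.
Then next layer: C.
Then next layer: A.
Nothing further is reachable.

A, C, D, E, G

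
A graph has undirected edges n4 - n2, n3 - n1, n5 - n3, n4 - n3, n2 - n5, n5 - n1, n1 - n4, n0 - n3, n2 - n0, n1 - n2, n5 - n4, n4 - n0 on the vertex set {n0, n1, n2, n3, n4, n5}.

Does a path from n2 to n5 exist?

Yes

Explore from n2.
Distance 1: reach n0, n1, n4, n5.
Found n5.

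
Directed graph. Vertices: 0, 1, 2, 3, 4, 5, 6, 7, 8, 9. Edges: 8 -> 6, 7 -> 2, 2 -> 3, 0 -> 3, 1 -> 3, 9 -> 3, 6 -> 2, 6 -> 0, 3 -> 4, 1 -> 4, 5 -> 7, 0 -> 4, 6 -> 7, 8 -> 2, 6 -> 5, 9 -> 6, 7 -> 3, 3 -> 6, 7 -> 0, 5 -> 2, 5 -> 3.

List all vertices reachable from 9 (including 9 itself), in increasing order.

0, 2, 3, 4, 5, 6, 7, 9

Start at 9.
Its neighbours: 3, 6.
Then their neighbours: 0, 2, 4, 5, 7.
Nothing further is reachable.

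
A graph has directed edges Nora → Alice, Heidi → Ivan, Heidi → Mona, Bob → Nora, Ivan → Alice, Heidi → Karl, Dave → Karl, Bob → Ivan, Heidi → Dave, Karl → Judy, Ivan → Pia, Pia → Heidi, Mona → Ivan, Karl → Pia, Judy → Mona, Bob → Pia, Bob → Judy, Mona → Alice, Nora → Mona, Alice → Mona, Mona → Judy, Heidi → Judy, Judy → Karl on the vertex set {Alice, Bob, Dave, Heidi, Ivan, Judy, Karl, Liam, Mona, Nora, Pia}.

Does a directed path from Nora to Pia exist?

Explore from Nora.
Distance 1: reach Alice, Mona.
Distance 2: reach Ivan, Judy.
Distance 3: reach Karl, Pia.
Found Pia.

Yes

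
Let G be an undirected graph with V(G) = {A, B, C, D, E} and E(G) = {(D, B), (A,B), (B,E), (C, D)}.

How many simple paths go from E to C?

1

E–B–D–C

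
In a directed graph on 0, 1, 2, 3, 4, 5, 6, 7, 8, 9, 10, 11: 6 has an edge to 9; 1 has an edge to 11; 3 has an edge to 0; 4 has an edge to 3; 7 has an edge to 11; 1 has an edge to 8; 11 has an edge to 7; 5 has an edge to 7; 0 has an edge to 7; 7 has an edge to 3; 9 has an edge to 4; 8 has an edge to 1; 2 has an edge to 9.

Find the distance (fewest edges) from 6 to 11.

Distance 0: 6.
Distance 1: 9.
Distance 2: 4.
Distance 3: 3.
Distance 4: 0.
Distance 5: 7.
Distance 6: 11 — contains 11.

6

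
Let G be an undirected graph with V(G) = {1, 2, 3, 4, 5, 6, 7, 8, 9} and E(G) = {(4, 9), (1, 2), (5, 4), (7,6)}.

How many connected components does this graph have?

5

From 1: component {1, 2}.
From 3: component {3}.
From 4: component {4, 5, 9}.
From 6: component {6, 7}.
From 8: component {8}.
That's 5 components.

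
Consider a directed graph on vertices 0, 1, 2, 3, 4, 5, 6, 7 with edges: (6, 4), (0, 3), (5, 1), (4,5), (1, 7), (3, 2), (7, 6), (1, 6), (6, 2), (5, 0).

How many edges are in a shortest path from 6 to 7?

4

Distance 0: 6.
Distance 1: 2, 4.
Distance 2: 5.
Distance 3: 0, 1.
Distance 4: 3, 7 — contains 7.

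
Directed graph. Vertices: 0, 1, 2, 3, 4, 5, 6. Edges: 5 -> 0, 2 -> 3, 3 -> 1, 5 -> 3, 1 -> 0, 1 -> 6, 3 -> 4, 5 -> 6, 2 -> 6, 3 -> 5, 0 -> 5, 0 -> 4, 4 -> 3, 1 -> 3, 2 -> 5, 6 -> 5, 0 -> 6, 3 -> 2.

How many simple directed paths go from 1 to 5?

1→0→4→3→2→5
1→0→4→3→2→6→5
1→0→4→3→5
1→0→5
1→0→6→5
1→3→2→5
1→3→2→6→5
1→3→5
1→6→5

9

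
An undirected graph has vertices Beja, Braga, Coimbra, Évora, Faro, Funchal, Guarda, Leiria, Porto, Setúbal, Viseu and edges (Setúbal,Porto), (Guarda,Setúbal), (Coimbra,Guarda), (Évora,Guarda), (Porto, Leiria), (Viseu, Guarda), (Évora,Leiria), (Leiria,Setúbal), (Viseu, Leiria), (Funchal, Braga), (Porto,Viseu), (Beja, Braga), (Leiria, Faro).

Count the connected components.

2

From Beja: component {Beja, Braga, Funchal}.
From Coimbra: component {Coimbra, Évora, Faro, Guarda, Leiria, Porto, Setúbal, Viseu}.
That's 2 components.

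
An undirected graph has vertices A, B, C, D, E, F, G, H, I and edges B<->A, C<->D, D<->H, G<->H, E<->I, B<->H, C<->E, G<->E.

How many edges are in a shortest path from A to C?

4

Distance 0: A.
Distance 1: B.
Distance 2: H.
Distance 3: D, G.
Distance 4: C, E — contains C.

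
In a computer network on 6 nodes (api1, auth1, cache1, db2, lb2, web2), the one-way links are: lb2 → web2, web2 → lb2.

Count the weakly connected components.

From api1: component {api1}.
From auth1: component {auth1}.
From cache1: component {cache1}.
From db2: component {db2}.
From lb2: component {lb2, web2}.
That's 5 components.

5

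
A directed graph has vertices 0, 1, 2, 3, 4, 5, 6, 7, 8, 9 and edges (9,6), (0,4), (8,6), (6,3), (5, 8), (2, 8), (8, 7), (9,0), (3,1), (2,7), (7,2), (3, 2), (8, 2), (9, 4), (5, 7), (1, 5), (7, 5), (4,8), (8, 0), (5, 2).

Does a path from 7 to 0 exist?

Yes

Explore from 7.
Distance 1: reach 2, 5.
Distance 2: reach 8.
Distance 3: reach 0, 6.
Found 0.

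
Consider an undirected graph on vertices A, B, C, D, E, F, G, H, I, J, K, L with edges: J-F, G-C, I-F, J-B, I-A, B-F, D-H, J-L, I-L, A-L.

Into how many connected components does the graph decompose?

From A: component {A, B, F, I, J, L}.
From C: component {C, G}.
From D: component {D, H}.
From E: component {E}.
From K: component {K}.
That's 5 components.

5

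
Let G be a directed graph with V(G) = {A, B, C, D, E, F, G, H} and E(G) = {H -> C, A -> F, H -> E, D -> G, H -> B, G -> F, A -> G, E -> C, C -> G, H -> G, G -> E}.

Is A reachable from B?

No

B has no outgoing edges, so nothing is reachable from it.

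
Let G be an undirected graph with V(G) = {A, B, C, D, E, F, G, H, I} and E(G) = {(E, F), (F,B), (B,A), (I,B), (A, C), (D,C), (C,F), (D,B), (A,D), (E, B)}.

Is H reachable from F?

No

Explore from F.
Distance 1: reach B, C, E.
Distance 2: reach A, D, I.
The search is exhausted without reaching H; it lies in a different component.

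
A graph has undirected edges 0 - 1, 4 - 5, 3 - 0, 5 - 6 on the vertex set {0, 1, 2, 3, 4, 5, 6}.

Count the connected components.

3

From 0: component {0, 1, 3}.
From 2: component {2}.
From 4: component {4, 5, 6}.
That's 3 components.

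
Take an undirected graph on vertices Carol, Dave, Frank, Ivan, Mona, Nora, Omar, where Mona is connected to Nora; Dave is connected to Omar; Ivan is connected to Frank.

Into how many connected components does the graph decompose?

From Carol: component {Carol}.
From Dave: component {Dave, Omar}.
From Frank: component {Frank, Ivan}.
From Mona: component {Mona, Nora}.
That's 4 components.

4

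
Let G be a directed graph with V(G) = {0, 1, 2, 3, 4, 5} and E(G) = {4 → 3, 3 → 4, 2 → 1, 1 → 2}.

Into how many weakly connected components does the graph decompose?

From 0: component {0}.
From 1: component {1, 2}.
From 3: component {3, 4}.
From 5: component {5}.
That's 4 components.

4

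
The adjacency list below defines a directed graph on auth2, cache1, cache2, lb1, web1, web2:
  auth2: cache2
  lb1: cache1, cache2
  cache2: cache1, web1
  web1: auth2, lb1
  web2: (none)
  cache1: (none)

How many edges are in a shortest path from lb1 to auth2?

3

Distance 0: lb1.
Distance 1: cache1, cache2.
Distance 2: web1.
Distance 3: auth2 — contains auth2.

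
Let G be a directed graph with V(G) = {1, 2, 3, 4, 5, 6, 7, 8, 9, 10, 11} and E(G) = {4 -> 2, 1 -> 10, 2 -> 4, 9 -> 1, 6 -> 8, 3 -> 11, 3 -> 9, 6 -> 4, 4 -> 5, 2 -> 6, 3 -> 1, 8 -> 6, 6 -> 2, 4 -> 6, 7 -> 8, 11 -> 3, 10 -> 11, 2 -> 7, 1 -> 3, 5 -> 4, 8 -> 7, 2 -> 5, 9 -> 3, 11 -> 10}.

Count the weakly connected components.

From 1: component {1, 3, 9, 10, 11}.
From 2: component {2, 4, 5, 6, 7, 8}.
That's 2 components.

2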